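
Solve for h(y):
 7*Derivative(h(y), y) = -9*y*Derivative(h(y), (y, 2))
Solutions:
 h(y) = C1 + C2*y^(2/9)


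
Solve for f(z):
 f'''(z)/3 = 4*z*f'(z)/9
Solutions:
 f(z) = C1 + Integral(C2*airyai(6^(2/3)*z/3) + C3*airybi(6^(2/3)*z/3), z)


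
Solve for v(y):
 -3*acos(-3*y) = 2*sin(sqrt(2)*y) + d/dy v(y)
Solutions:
 v(y) = C1 - 3*y*acos(-3*y) - sqrt(1 - 9*y^2) + sqrt(2)*cos(sqrt(2)*y)


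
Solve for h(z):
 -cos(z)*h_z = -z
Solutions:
 h(z) = C1 + Integral(z/cos(z), z)


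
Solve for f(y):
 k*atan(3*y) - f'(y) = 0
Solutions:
 f(y) = C1 + k*(y*atan(3*y) - log(9*y^2 + 1)/6)


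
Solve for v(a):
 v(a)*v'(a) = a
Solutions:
 v(a) = -sqrt(C1 + a^2)
 v(a) = sqrt(C1 + a^2)


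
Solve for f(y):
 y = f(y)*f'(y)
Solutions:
 f(y) = -sqrt(C1 + y^2)
 f(y) = sqrt(C1 + y^2)


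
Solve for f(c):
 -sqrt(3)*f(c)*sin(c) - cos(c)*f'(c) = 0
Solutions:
 f(c) = C1*cos(c)^(sqrt(3))


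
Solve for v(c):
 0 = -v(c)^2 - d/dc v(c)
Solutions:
 v(c) = 1/(C1 + c)


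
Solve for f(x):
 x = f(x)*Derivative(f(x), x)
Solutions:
 f(x) = -sqrt(C1 + x^2)
 f(x) = sqrt(C1 + x^2)


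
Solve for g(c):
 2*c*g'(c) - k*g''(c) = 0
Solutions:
 g(c) = C1 + C2*erf(c*sqrt(-1/k))/sqrt(-1/k)


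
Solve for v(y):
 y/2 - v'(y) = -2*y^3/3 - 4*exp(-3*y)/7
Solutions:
 v(y) = C1 + y^4/6 + y^2/4 - 4*exp(-3*y)/21


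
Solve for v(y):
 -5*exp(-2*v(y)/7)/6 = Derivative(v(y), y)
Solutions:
 v(y) = 7*log(-sqrt(C1 - 5*y)) - 7*log(21)/2
 v(y) = 7*log(C1 - 5*y)/2 - 7*log(21)/2


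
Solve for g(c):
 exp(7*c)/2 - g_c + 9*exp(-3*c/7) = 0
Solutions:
 g(c) = C1 + exp(7*c)/14 - 21*exp(-3*c/7)


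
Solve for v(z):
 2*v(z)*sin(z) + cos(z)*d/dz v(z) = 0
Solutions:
 v(z) = C1*cos(z)^2


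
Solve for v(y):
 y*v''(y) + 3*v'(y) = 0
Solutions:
 v(y) = C1 + C2/y^2


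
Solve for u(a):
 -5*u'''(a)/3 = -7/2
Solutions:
 u(a) = C1 + C2*a + C3*a^2 + 7*a^3/20


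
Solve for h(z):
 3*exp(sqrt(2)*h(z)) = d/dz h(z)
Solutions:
 h(z) = sqrt(2)*(2*log(-1/(C1 + 3*z)) - log(2))/4


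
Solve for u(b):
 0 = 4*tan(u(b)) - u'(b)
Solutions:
 u(b) = pi - asin(C1*exp(4*b))
 u(b) = asin(C1*exp(4*b))


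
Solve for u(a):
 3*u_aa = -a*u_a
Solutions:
 u(a) = C1 + C2*erf(sqrt(6)*a/6)


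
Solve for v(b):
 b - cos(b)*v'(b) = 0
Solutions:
 v(b) = C1 + Integral(b/cos(b), b)


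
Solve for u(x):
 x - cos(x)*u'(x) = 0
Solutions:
 u(x) = C1 + Integral(x/cos(x), x)


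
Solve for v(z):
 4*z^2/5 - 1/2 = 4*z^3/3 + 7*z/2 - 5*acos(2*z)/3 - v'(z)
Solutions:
 v(z) = C1 + z^4/3 - 4*z^3/15 + 7*z^2/4 - 5*z*acos(2*z)/3 + z/2 + 5*sqrt(1 - 4*z^2)/6


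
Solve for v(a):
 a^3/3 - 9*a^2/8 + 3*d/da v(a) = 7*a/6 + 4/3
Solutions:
 v(a) = C1 - a^4/36 + a^3/8 + 7*a^2/36 + 4*a/9


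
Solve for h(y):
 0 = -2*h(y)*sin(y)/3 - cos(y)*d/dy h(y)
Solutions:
 h(y) = C1*cos(y)^(2/3)


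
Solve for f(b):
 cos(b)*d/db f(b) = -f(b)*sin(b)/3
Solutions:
 f(b) = C1*cos(b)^(1/3)


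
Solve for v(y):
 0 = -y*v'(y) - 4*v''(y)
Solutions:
 v(y) = C1 + C2*erf(sqrt(2)*y/4)


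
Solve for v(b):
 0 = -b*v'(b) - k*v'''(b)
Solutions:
 v(b) = C1 + Integral(C2*airyai(b*(-1/k)^(1/3)) + C3*airybi(b*(-1/k)^(1/3)), b)


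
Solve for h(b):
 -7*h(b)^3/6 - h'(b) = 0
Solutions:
 h(b) = -sqrt(3)*sqrt(-1/(C1 - 7*b))
 h(b) = sqrt(3)*sqrt(-1/(C1 - 7*b))


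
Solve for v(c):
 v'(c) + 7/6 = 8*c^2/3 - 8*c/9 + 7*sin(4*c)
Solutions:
 v(c) = C1 + 8*c^3/9 - 4*c^2/9 - 7*c/6 - 7*cos(4*c)/4


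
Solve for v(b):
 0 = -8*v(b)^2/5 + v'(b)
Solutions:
 v(b) = -5/(C1 + 8*b)


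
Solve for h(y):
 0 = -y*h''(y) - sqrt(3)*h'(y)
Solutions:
 h(y) = C1 + C2*y^(1 - sqrt(3))


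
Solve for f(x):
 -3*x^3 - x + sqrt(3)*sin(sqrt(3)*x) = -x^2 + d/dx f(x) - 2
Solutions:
 f(x) = C1 - 3*x^4/4 + x^3/3 - x^2/2 + 2*x - cos(sqrt(3)*x)


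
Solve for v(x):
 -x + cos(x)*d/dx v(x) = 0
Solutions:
 v(x) = C1 + Integral(x/cos(x), x)


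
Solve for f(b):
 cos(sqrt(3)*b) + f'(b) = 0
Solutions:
 f(b) = C1 - sqrt(3)*sin(sqrt(3)*b)/3


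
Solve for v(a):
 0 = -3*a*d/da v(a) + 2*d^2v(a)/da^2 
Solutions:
 v(a) = C1 + C2*erfi(sqrt(3)*a/2)


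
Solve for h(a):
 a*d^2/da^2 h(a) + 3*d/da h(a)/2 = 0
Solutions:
 h(a) = C1 + C2/sqrt(a)


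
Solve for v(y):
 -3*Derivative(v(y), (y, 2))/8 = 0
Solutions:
 v(y) = C1 + C2*y


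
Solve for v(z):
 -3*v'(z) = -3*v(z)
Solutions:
 v(z) = C1*exp(z)


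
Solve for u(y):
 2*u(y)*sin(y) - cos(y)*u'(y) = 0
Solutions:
 u(y) = C1/cos(y)^2


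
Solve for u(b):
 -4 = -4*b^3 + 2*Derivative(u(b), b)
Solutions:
 u(b) = C1 + b^4/2 - 2*b


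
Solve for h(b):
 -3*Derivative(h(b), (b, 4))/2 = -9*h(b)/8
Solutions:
 h(b) = C1*exp(-sqrt(2)*3^(1/4)*b/2) + C2*exp(sqrt(2)*3^(1/4)*b/2) + C3*sin(sqrt(2)*3^(1/4)*b/2) + C4*cos(sqrt(2)*3^(1/4)*b/2)


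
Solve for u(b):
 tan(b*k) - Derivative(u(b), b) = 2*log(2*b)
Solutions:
 u(b) = C1 - 2*b*log(b) - 2*b*log(2) + 2*b + Piecewise((-log(cos(b*k))/k, Ne(k, 0)), (0, True))


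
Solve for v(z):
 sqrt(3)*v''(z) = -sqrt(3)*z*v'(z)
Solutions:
 v(z) = C1 + C2*erf(sqrt(2)*z/2)


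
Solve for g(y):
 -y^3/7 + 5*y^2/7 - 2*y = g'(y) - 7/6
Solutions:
 g(y) = C1 - y^4/28 + 5*y^3/21 - y^2 + 7*y/6


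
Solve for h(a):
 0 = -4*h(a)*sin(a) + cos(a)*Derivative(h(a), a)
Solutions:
 h(a) = C1/cos(a)^4


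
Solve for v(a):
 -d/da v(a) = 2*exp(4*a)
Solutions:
 v(a) = C1 - exp(4*a)/2


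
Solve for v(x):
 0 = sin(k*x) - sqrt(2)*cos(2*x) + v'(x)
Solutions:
 v(x) = C1 + sqrt(2)*sin(2*x)/2 + cos(k*x)/k


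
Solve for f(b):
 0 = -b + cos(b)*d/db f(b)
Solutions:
 f(b) = C1 + Integral(b/cos(b), b)


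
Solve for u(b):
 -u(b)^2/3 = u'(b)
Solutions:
 u(b) = 3/(C1 + b)


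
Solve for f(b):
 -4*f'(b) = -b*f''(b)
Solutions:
 f(b) = C1 + C2*b^5


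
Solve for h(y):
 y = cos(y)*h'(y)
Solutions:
 h(y) = C1 + Integral(y/cos(y), y)


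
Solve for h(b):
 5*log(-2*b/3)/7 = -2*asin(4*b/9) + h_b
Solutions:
 h(b) = C1 + 5*b*log(-b)/7 + 2*b*asin(4*b/9) - 5*b*log(3)/7 - 5*b/7 + 5*b*log(2)/7 + sqrt(81 - 16*b^2)/2


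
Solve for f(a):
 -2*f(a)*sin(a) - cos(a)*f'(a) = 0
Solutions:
 f(a) = C1*cos(a)^2


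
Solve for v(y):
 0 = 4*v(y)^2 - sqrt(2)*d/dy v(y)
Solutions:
 v(y) = -1/(C1 + 2*sqrt(2)*y)


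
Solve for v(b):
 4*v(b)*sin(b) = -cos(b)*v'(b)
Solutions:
 v(b) = C1*cos(b)^4


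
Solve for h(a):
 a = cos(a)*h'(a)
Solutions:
 h(a) = C1 + Integral(a/cos(a), a)


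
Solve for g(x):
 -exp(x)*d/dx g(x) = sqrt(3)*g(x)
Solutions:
 g(x) = C1*exp(sqrt(3)*exp(-x))


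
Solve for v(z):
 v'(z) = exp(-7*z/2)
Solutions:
 v(z) = C1 - 2*exp(-7*z/2)/7


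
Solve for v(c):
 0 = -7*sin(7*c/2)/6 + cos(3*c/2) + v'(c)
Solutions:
 v(c) = C1 - 2*sin(3*c/2)/3 - cos(7*c/2)/3


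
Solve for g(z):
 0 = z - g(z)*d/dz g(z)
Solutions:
 g(z) = -sqrt(C1 + z^2)
 g(z) = sqrt(C1 + z^2)


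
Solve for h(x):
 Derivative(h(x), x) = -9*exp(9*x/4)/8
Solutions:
 h(x) = C1 - exp(9*x/4)/2


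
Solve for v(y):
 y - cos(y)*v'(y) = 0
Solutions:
 v(y) = C1 + Integral(y/cos(y), y)


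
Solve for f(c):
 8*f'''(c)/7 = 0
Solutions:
 f(c) = C1 + C2*c + C3*c^2


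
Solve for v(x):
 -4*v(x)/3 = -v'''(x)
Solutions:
 v(x) = C3*exp(6^(2/3)*x/3) + (C1*sin(2^(2/3)*3^(1/6)*x/2) + C2*cos(2^(2/3)*3^(1/6)*x/2))*exp(-6^(2/3)*x/6)


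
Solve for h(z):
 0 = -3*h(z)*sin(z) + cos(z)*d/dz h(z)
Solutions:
 h(z) = C1/cos(z)^3


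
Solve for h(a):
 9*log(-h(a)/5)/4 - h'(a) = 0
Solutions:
 -4*Integral(1/(log(-_y) - log(5)), (_y, h(a)))/9 = C1 - a


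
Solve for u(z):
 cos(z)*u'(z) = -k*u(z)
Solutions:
 u(z) = C1*exp(k*(log(sin(z) - 1) - log(sin(z) + 1))/2)


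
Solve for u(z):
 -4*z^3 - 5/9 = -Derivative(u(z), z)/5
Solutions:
 u(z) = C1 + 5*z^4 + 25*z/9


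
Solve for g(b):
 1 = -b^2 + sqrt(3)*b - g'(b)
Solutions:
 g(b) = C1 - b^3/3 + sqrt(3)*b^2/2 - b


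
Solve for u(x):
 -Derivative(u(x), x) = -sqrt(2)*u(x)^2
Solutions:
 u(x) = -1/(C1 + sqrt(2)*x)


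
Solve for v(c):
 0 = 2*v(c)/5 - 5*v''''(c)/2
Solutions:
 v(c) = C1*exp(-sqrt(10)*c/5) + C2*exp(sqrt(10)*c/5) + C3*sin(sqrt(10)*c/5) + C4*cos(sqrt(10)*c/5)


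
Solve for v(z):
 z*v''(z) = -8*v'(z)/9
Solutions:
 v(z) = C1 + C2*z^(1/9)


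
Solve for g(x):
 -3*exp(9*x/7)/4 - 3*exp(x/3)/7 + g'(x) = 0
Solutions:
 g(x) = C1 + 7*exp(9*x/7)/12 + 9*exp(x/3)/7


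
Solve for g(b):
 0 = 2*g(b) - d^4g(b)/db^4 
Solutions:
 g(b) = C1*exp(-2^(1/4)*b) + C2*exp(2^(1/4)*b) + C3*sin(2^(1/4)*b) + C4*cos(2^(1/4)*b)


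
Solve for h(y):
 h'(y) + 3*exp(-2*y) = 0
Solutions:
 h(y) = C1 + 3*exp(-2*y)/2


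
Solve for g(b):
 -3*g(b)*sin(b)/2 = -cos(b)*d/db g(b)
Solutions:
 g(b) = C1/cos(b)^(3/2)


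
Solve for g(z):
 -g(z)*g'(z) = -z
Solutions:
 g(z) = -sqrt(C1 + z^2)
 g(z) = sqrt(C1 + z^2)


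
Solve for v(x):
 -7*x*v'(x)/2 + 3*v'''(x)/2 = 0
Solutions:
 v(x) = C1 + Integral(C2*airyai(3^(2/3)*7^(1/3)*x/3) + C3*airybi(3^(2/3)*7^(1/3)*x/3), x)


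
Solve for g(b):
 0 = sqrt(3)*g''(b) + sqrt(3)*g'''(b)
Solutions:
 g(b) = C1 + C2*b + C3*exp(-b)


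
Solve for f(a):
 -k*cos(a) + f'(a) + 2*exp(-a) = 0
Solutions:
 f(a) = C1 + k*sin(a) + 2*exp(-a)


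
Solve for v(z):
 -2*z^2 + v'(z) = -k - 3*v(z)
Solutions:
 v(z) = C1*exp(-3*z) - k/3 + 2*z^2/3 - 4*z/9 + 4/27


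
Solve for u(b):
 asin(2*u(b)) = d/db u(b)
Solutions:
 Integral(1/asin(2*_y), (_y, u(b))) = C1 + b


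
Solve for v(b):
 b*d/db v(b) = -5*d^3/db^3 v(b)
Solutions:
 v(b) = C1 + Integral(C2*airyai(-5^(2/3)*b/5) + C3*airybi(-5^(2/3)*b/5), b)


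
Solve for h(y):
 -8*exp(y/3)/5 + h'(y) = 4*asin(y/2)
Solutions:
 h(y) = C1 + 4*y*asin(y/2) + 4*sqrt(4 - y^2) + 24*exp(y/3)/5


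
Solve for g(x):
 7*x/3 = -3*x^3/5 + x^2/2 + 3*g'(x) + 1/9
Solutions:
 g(x) = C1 + x^4/20 - x^3/18 + 7*x^2/18 - x/27


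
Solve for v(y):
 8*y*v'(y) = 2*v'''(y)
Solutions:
 v(y) = C1 + Integral(C2*airyai(2^(2/3)*y) + C3*airybi(2^(2/3)*y), y)


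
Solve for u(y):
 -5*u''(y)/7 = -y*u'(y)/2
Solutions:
 u(y) = C1 + C2*erfi(sqrt(35)*y/10)


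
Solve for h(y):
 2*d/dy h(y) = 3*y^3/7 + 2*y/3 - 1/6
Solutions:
 h(y) = C1 + 3*y^4/56 + y^2/6 - y/12


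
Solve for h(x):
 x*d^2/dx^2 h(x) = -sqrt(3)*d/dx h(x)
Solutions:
 h(x) = C1 + C2*x^(1 - sqrt(3))


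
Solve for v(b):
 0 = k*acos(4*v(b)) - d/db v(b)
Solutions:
 Integral(1/acos(4*_y), (_y, v(b))) = C1 + b*k


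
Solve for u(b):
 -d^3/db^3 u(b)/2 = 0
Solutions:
 u(b) = C1 + C2*b + C3*b^2


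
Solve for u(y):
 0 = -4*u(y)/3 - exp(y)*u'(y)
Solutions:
 u(y) = C1*exp(4*exp(-y)/3)


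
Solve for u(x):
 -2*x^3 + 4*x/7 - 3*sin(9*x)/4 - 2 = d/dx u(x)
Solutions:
 u(x) = C1 - x^4/2 + 2*x^2/7 - 2*x + cos(9*x)/12


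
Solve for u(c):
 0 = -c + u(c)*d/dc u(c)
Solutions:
 u(c) = -sqrt(C1 + c^2)
 u(c) = sqrt(C1 + c^2)


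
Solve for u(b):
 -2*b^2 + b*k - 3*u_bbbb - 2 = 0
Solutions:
 u(b) = C1 + C2*b + C3*b^2 + C4*b^3 - b^6/540 + b^5*k/360 - b^4/36


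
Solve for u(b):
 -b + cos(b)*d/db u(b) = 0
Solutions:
 u(b) = C1 + Integral(b/cos(b), b)


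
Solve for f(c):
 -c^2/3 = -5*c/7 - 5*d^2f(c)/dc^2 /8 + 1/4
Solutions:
 f(c) = C1 + C2*c + 2*c^4/45 - 4*c^3/21 + c^2/5


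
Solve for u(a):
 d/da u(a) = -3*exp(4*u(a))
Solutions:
 u(a) = log(-I*(1/(C1 + 12*a))^(1/4))
 u(a) = log(I*(1/(C1 + 12*a))^(1/4))
 u(a) = log(-(1/(C1 + 12*a))^(1/4))
 u(a) = log(1/(C1 + 12*a))/4


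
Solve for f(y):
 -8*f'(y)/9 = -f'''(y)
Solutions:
 f(y) = C1 + C2*exp(-2*sqrt(2)*y/3) + C3*exp(2*sqrt(2)*y/3)


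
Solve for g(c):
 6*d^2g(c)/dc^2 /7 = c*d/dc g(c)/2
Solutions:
 g(c) = C1 + C2*erfi(sqrt(42)*c/12)


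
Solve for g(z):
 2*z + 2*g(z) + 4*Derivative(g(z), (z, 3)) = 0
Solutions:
 g(z) = C3*exp(-2^(2/3)*z/2) - z + (C1*sin(2^(2/3)*sqrt(3)*z/4) + C2*cos(2^(2/3)*sqrt(3)*z/4))*exp(2^(2/3)*z/4)


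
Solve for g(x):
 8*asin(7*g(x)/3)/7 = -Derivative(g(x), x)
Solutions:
 Integral(1/asin(7*_y/3), (_y, g(x))) = C1 - 8*x/7


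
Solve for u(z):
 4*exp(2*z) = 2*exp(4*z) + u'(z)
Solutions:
 u(z) = C1 - exp(4*z)/2 + 2*exp(2*z)


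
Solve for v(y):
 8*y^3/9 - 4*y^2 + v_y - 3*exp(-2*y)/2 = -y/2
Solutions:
 v(y) = C1 - 2*y^4/9 + 4*y^3/3 - y^2/4 - 3*exp(-2*y)/4


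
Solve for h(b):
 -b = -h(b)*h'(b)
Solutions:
 h(b) = -sqrt(C1 + b^2)
 h(b) = sqrt(C1 + b^2)


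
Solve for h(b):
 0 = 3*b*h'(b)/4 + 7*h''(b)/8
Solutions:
 h(b) = C1 + C2*erf(sqrt(21)*b/7)


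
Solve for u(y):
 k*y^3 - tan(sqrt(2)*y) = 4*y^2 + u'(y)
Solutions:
 u(y) = C1 + k*y^4/4 - 4*y^3/3 + sqrt(2)*log(cos(sqrt(2)*y))/2


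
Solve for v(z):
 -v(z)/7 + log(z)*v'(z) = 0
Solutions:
 v(z) = C1*exp(li(z)/7)


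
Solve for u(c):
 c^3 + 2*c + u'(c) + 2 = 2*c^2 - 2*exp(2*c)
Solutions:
 u(c) = C1 - c^4/4 + 2*c^3/3 - c^2 - 2*c - exp(2*c)


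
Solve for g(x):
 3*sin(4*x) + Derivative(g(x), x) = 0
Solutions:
 g(x) = C1 + 3*cos(4*x)/4


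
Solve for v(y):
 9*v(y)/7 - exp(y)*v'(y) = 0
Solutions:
 v(y) = C1*exp(-9*exp(-y)/7)


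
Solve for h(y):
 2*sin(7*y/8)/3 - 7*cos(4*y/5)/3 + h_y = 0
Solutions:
 h(y) = C1 + 35*sin(4*y/5)/12 + 16*cos(7*y/8)/21


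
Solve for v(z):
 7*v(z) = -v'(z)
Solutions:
 v(z) = C1*exp(-7*z)


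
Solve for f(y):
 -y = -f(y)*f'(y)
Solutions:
 f(y) = -sqrt(C1 + y^2)
 f(y) = sqrt(C1 + y^2)


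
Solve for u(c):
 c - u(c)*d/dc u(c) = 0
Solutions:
 u(c) = -sqrt(C1 + c^2)
 u(c) = sqrt(C1 + c^2)


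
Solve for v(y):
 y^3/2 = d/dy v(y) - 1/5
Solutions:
 v(y) = C1 + y^4/8 + y/5


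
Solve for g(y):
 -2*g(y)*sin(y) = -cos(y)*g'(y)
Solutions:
 g(y) = C1/cos(y)^2


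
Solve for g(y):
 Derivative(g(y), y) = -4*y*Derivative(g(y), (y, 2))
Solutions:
 g(y) = C1 + C2*y^(3/4)


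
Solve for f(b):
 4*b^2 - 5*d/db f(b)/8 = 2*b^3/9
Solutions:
 f(b) = C1 - 4*b^4/45 + 32*b^3/15


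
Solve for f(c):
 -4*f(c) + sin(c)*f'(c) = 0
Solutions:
 f(c) = C1*(cos(c)^2 - 2*cos(c) + 1)/(cos(c)^2 + 2*cos(c) + 1)


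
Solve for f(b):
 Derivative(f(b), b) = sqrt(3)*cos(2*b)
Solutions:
 f(b) = C1 + sqrt(3)*sin(2*b)/2


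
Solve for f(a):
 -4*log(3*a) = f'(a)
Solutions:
 f(a) = C1 - 4*a*log(a) - a*log(81) + 4*a


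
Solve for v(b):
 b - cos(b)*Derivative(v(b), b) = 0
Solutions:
 v(b) = C1 + Integral(b/cos(b), b)


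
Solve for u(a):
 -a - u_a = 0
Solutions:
 u(a) = C1 - a^2/2


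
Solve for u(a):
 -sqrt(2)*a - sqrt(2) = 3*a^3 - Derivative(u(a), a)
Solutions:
 u(a) = C1 + 3*a^4/4 + sqrt(2)*a^2/2 + sqrt(2)*a


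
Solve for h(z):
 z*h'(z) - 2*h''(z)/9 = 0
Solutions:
 h(z) = C1 + C2*erfi(3*z/2)


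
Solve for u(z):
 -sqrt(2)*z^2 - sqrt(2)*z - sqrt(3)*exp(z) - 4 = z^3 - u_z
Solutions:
 u(z) = C1 + z^4/4 + sqrt(2)*z^3/3 + sqrt(2)*z^2/2 + 4*z + sqrt(3)*exp(z)


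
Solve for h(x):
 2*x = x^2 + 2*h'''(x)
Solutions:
 h(x) = C1 + C2*x + C3*x^2 - x^5/120 + x^4/24


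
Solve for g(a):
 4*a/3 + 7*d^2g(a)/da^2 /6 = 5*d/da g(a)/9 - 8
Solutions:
 g(a) = C1 + C2*exp(10*a/21) + 6*a^2/5 + 486*a/25


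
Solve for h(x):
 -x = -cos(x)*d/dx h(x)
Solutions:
 h(x) = C1 + Integral(x/cos(x), x)


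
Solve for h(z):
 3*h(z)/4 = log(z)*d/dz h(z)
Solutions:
 h(z) = C1*exp(3*li(z)/4)


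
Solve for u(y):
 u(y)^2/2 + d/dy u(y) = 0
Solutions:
 u(y) = 2/(C1 + y)


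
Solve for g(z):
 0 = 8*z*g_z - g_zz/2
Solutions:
 g(z) = C1 + C2*erfi(2*sqrt(2)*z)


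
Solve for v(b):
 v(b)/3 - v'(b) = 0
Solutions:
 v(b) = C1*exp(b/3)


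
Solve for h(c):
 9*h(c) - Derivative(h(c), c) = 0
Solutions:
 h(c) = C1*exp(9*c)


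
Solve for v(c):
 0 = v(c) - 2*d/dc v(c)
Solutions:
 v(c) = C1*exp(c/2)


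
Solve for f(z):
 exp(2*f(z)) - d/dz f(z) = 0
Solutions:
 f(z) = log(-sqrt(-1/(C1 + z))) - log(2)/2
 f(z) = log(-1/(C1 + z))/2 - log(2)/2


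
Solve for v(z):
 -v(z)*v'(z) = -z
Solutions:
 v(z) = -sqrt(C1 + z^2)
 v(z) = sqrt(C1 + z^2)


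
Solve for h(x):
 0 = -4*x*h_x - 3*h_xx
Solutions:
 h(x) = C1 + C2*erf(sqrt(6)*x/3)


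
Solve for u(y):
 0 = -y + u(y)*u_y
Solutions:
 u(y) = -sqrt(C1 + y^2)
 u(y) = sqrt(C1 + y^2)


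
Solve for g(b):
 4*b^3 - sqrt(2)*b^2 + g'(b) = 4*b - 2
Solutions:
 g(b) = C1 - b^4 + sqrt(2)*b^3/3 + 2*b^2 - 2*b


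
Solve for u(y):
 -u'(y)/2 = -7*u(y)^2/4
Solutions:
 u(y) = -2/(C1 + 7*y)


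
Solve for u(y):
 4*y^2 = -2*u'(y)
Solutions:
 u(y) = C1 - 2*y^3/3


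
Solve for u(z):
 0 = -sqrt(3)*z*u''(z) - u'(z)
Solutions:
 u(z) = C1 + C2*z^(1 - sqrt(3)/3)


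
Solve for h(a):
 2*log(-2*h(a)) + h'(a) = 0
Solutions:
 Integral(1/(log(-_y) + log(2)), (_y, h(a)))/2 = C1 - a


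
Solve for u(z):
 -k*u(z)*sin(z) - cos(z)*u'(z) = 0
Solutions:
 u(z) = C1*exp(k*log(cos(z)))


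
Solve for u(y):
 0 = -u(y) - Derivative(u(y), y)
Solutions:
 u(y) = C1*exp(-y)


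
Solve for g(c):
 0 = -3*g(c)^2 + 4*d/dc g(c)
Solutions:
 g(c) = -4/(C1 + 3*c)


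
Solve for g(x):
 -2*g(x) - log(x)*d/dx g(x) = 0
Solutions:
 g(x) = C1*exp(-2*li(x))


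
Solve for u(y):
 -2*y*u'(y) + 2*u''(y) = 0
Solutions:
 u(y) = C1 + C2*erfi(sqrt(2)*y/2)


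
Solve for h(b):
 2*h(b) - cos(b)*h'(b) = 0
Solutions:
 h(b) = C1*(sin(b) + 1)/(sin(b) - 1)


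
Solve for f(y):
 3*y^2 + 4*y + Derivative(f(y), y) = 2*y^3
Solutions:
 f(y) = C1 + y^4/2 - y^3 - 2*y^2


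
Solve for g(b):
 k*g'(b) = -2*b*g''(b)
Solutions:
 g(b) = C1 + b^(1 - re(k)/2)*(C2*sin(log(b)*Abs(im(k))/2) + C3*cos(log(b)*im(k)/2))


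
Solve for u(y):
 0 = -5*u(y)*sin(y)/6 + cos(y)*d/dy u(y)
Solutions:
 u(y) = C1/cos(y)^(5/6)


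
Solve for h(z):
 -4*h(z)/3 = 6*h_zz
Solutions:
 h(z) = C1*sin(sqrt(2)*z/3) + C2*cos(sqrt(2)*z/3)


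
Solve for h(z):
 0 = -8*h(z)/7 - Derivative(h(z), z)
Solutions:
 h(z) = C1*exp(-8*z/7)


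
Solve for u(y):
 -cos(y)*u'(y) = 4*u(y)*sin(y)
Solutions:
 u(y) = C1*cos(y)^4


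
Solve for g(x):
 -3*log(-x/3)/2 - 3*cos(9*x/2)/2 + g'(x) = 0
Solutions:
 g(x) = C1 + 3*x*log(-x)/2 - 3*x*log(3)/2 - 3*x/2 + sin(9*x/2)/3


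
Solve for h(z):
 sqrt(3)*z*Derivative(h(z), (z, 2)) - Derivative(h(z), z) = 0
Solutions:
 h(z) = C1 + C2*z^(sqrt(3)/3 + 1)


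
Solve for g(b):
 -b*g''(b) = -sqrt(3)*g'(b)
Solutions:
 g(b) = C1 + C2*b^(1 + sqrt(3))


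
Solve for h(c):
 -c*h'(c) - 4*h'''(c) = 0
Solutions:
 h(c) = C1 + Integral(C2*airyai(-2^(1/3)*c/2) + C3*airybi(-2^(1/3)*c/2), c)


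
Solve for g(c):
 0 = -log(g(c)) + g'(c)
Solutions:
 li(g(c)) = C1 + c


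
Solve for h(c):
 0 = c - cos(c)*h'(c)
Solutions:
 h(c) = C1 + Integral(c/cos(c), c)


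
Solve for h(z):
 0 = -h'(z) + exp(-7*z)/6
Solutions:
 h(z) = C1 - exp(-7*z)/42


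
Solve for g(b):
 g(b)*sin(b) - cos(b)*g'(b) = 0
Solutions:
 g(b) = C1/cos(b)


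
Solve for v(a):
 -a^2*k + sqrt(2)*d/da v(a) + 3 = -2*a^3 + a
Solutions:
 v(a) = C1 - sqrt(2)*a^4/4 + sqrt(2)*a^3*k/6 + sqrt(2)*a^2/4 - 3*sqrt(2)*a/2


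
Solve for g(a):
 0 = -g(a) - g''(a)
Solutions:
 g(a) = C1*sin(a) + C2*cos(a)


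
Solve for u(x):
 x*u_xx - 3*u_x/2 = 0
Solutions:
 u(x) = C1 + C2*x^(5/2)


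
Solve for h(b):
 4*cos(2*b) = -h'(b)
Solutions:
 h(b) = C1 - 2*sin(2*b)


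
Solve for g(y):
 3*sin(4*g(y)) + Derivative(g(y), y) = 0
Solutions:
 g(y) = -acos((-C1 - exp(24*y))/(C1 - exp(24*y)))/4 + pi/2
 g(y) = acos((-C1 - exp(24*y))/(C1 - exp(24*y)))/4


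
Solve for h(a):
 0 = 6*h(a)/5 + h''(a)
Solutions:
 h(a) = C1*sin(sqrt(30)*a/5) + C2*cos(sqrt(30)*a/5)


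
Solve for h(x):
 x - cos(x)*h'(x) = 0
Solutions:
 h(x) = C1 + Integral(x/cos(x), x)


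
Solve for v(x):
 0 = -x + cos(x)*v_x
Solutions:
 v(x) = C1 + Integral(x/cos(x), x)


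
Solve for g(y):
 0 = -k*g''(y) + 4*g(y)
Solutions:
 g(y) = C1*exp(-2*y*sqrt(1/k)) + C2*exp(2*y*sqrt(1/k))


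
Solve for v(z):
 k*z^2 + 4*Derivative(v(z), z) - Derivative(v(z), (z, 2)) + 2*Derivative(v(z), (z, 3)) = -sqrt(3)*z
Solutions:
 v(z) = C1 - k*z^3/12 - k*z^2/16 + 7*k*z/32 - sqrt(3)*z^2/8 - sqrt(3)*z/16 + (C2*sin(sqrt(31)*z/4) + C3*cos(sqrt(31)*z/4))*exp(z/4)


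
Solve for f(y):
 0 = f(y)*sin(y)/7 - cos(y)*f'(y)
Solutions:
 f(y) = C1/cos(y)^(1/7)


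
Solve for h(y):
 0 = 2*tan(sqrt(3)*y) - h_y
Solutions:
 h(y) = C1 - 2*sqrt(3)*log(cos(sqrt(3)*y))/3


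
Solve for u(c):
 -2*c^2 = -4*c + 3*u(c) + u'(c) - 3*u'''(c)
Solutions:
 u(c) = C1*exp(-2^(1/3)*c*(2/(5*sqrt(29) + 27)^(1/3) + 2^(1/3)*(5*sqrt(29) + 27)^(1/3))/12)*sin(2^(1/3)*sqrt(3)*c*(-2^(1/3)*(5*sqrt(29) + 27)^(1/3) + 2/(5*sqrt(29) + 27)^(1/3))/12) + C2*exp(-2^(1/3)*c*(2/(5*sqrt(29) + 27)^(1/3) + 2^(1/3)*(5*sqrt(29) + 27)^(1/3))/12)*cos(2^(1/3)*sqrt(3)*c*(-2^(1/3)*(5*sqrt(29) + 27)^(1/3) + 2/(5*sqrt(29) + 27)^(1/3))/12) + C3*exp(2^(1/3)*c*(2/(5*sqrt(29) + 27)^(1/3) + 2^(1/3)*(5*sqrt(29) + 27)^(1/3))/6) - 2*c^2/3 + 16*c/9 - 16/27


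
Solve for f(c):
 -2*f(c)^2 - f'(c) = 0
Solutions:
 f(c) = 1/(C1 + 2*c)


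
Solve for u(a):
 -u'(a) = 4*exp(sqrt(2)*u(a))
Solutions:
 u(a) = sqrt(2)*(2*log(1/(C1 + 4*a)) - log(2))/4


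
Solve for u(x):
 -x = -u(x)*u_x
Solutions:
 u(x) = -sqrt(C1 + x^2)
 u(x) = sqrt(C1 + x^2)


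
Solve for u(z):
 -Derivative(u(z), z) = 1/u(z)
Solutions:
 u(z) = -sqrt(C1 - 2*z)
 u(z) = sqrt(C1 - 2*z)


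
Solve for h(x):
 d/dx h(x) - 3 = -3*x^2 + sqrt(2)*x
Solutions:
 h(x) = C1 - x^3 + sqrt(2)*x^2/2 + 3*x


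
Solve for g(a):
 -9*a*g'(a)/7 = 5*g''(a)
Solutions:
 g(a) = C1 + C2*erf(3*sqrt(70)*a/70)


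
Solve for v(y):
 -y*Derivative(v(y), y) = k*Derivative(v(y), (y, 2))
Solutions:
 v(y) = C1 + C2*sqrt(k)*erf(sqrt(2)*y*sqrt(1/k)/2)


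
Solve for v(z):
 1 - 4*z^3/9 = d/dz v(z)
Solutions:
 v(z) = C1 - z^4/9 + z


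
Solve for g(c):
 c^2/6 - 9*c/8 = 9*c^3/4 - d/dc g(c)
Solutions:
 g(c) = C1 + 9*c^4/16 - c^3/18 + 9*c^2/16


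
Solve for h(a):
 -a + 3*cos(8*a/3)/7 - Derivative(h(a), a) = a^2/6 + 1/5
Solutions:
 h(a) = C1 - a^3/18 - a^2/2 - a/5 + 9*sin(8*a/3)/56


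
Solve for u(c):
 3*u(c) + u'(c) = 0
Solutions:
 u(c) = C1*exp(-3*c)


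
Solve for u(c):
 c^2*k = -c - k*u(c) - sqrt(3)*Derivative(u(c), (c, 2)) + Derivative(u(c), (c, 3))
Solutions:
 u(c) = C1*exp(c*(-3^(1/3)*(-9*k/2 + sqrt((9*k + 2*sqrt(3))^2 - 12)/2 - sqrt(3))^(1/3) + sqrt(3) - 3^(2/3)/(-9*k/2 + sqrt((9*k + 2*sqrt(3))^2 - 12)/2 - sqrt(3))^(1/3))/3) + C2*exp(c*(3^(1/3)*(-9*k/2 + sqrt((9*k + 2*sqrt(3))^2 - 12)/2 - sqrt(3))^(1/3)/6 - 3^(5/6)*I*(-9*k/2 + sqrt((9*k + 2*sqrt(3))^2 - 12)/2 - sqrt(3))^(1/3)/6 + sqrt(3)/3 - 2/((-3^(1/3) + 3^(5/6)*I)*(-9*k/2 + sqrt((9*k + 2*sqrt(3))^2 - 12)/2 - sqrt(3))^(1/3)))) + C3*exp(c*(3^(1/3)*(-9*k/2 + sqrt((9*k + 2*sqrt(3))^2 - 12)/2 - sqrt(3))^(1/3)/6 + 3^(5/6)*I*(-9*k/2 + sqrt((9*k + 2*sqrt(3))^2 - 12)/2 - sqrt(3))^(1/3)/6 + sqrt(3)/3 + 2/((3^(1/3) + 3^(5/6)*I)*(-9*k/2 + sqrt((9*k + 2*sqrt(3))^2 - 12)/2 - sqrt(3))^(1/3)))) - c^2 - c/k + 2*sqrt(3)/k


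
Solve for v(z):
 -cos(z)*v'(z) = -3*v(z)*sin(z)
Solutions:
 v(z) = C1/cos(z)^3


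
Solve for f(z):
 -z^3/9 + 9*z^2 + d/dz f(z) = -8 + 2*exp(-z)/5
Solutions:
 f(z) = C1 + z^4/36 - 3*z^3 - 8*z - 2*exp(-z)/5


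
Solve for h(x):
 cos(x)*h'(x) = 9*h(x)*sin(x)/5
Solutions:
 h(x) = C1/cos(x)^(9/5)


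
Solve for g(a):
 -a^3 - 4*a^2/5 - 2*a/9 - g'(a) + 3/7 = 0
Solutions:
 g(a) = C1 - a^4/4 - 4*a^3/15 - a^2/9 + 3*a/7


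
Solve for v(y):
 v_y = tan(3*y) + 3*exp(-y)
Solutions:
 v(y) = C1 + log(tan(3*y)^2 + 1)/6 - 3*exp(-y)


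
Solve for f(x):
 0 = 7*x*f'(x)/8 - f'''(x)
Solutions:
 f(x) = C1 + Integral(C2*airyai(7^(1/3)*x/2) + C3*airybi(7^(1/3)*x/2), x)


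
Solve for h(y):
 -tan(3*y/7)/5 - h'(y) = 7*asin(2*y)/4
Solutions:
 h(y) = C1 - 7*y*asin(2*y)/4 - 7*sqrt(1 - 4*y^2)/8 + 7*log(cos(3*y/7))/15


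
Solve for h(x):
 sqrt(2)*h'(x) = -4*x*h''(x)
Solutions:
 h(x) = C1 + C2*x^(1 - sqrt(2)/4)


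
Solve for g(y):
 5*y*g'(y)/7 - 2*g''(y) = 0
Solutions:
 g(y) = C1 + C2*erfi(sqrt(35)*y/14)


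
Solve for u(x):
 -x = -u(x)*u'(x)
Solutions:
 u(x) = -sqrt(C1 + x^2)
 u(x) = sqrt(C1 + x^2)


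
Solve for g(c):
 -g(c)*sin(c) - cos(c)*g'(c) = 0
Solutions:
 g(c) = C1*cos(c)


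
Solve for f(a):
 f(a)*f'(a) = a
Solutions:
 f(a) = -sqrt(C1 + a^2)
 f(a) = sqrt(C1 + a^2)


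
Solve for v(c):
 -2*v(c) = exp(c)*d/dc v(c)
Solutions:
 v(c) = C1*exp(2*exp(-c))


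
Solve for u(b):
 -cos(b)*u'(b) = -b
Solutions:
 u(b) = C1 + Integral(b/cos(b), b)


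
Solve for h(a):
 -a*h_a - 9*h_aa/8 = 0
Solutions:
 h(a) = C1 + C2*erf(2*a/3)


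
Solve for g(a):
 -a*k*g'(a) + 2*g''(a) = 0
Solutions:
 g(a) = Piecewise((-sqrt(pi)*C1*erf(a*sqrt(-k)/2)/sqrt(-k) - C2, (k > 0) | (k < 0)), (-C1*a - C2, True))


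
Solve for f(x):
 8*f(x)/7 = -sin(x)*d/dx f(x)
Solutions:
 f(x) = C1*(cos(x) + 1)^(4/7)/(cos(x) - 1)^(4/7)


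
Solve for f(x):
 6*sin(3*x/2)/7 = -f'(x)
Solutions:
 f(x) = C1 + 4*cos(3*x/2)/7


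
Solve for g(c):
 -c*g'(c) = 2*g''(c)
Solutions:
 g(c) = C1 + C2*erf(c/2)


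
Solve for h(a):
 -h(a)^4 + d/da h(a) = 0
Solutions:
 h(a) = (-1/(C1 + 3*a))^(1/3)
 h(a) = (-1/(C1 + a))^(1/3)*(-3^(2/3) - 3*3^(1/6)*I)/6
 h(a) = (-1/(C1 + a))^(1/3)*(-3^(2/3) + 3*3^(1/6)*I)/6


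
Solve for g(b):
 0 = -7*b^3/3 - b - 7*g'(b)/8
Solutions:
 g(b) = C1 - 2*b^4/3 - 4*b^2/7


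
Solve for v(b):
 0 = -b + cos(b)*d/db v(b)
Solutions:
 v(b) = C1 + Integral(b/cos(b), b)


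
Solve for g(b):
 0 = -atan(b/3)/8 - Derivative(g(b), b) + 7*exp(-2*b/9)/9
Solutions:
 g(b) = C1 - b*atan(b/3)/8 + 3*log(b^2 + 9)/16 - 7*exp(-2*b/9)/2


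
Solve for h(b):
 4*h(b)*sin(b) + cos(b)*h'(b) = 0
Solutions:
 h(b) = C1*cos(b)^4


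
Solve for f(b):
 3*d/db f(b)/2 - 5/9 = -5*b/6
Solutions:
 f(b) = C1 - 5*b^2/18 + 10*b/27


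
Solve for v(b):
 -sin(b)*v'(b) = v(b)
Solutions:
 v(b) = C1*sqrt(cos(b) + 1)/sqrt(cos(b) - 1)


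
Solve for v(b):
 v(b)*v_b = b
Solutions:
 v(b) = -sqrt(C1 + b^2)
 v(b) = sqrt(C1 + b^2)


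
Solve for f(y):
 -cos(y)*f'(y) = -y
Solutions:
 f(y) = C1 + Integral(y/cos(y), y)


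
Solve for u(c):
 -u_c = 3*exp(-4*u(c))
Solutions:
 u(c) = log(-I*(C1 - 12*c)^(1/4))
 u(c) = log(I*(C1 - 12*c)^(1/4))
 u(c) = log(-(C1 - 12*c)^(1/4))
 u(c) = log(C1 - 12*c)/4


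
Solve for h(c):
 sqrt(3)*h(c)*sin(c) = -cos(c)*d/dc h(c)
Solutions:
 h(c) = C1*cos(c)^(sqrt(3))


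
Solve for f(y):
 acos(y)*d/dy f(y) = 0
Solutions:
 f(y) = C1


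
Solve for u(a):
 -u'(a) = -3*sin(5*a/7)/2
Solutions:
 u(a) = C1 - 21*cos(5*a/7)/10


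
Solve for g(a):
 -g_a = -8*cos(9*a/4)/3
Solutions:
 g(a) = C1 + 32*sin(9*a/4)/27


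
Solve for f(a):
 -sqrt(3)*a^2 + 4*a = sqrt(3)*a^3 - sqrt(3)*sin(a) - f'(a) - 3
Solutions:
 f(a) = C1 + sqrt(3)*a^4/4 + sqrt(3)*a^3/3 - 2*a^2 - 3*a + sqrt(3)*cos(a)


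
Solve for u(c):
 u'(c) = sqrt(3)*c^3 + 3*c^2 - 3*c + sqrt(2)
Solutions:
 u(c) = C1 + sqrt(3)*c^4/4 + c^3 - 3*c^2/2 + sqrt(2)*c


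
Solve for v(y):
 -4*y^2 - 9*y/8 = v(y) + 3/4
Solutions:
 v(y) = -4*y^2 - 9*y/8 - 3/4


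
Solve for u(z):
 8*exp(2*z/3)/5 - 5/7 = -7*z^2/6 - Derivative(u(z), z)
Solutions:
 u(z) = C1 - 7*z^3/18 + 5*z/7 - 12*exp(2*z/3)/5


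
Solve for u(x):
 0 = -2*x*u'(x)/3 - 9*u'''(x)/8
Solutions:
 u(x) = C1 + Integral(C2*airyai(-2*2^(1/3)*x/3) + C3*airybi(-2*2^(1/3)*x/3), x)


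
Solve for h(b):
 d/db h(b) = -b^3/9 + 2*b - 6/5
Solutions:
 h(b) = C1 - b^4/36 + b^2 - 6*b/5


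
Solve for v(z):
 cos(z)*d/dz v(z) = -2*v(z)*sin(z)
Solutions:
 v(z) = C1*cos(z)^2


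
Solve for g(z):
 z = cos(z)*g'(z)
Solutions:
 g(z) = C1 + Integral(z/cos(z), z)


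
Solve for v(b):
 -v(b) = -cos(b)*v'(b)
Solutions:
 v(b) = C1*sqrt(sin(b) + 1)/sqrt(sin(b) - 1)


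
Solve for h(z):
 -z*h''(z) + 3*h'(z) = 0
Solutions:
 h(z) = C1 + C2*z^4


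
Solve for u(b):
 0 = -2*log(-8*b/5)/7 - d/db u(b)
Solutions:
 u(b) = C1 - 2*b*log(-b)/7 + 2*b*(-3*log(2) + 1 + log(5))/7


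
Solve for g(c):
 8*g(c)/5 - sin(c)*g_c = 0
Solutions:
 g(c) = C1*(cos(c) - 1)^(4/5)/(cos(c) + 1)^(4/5)


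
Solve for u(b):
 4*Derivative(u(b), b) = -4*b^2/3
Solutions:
 u(b) = C1 - b^3/9


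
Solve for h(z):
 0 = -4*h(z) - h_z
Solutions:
 h(z) = C1*exp(-4*z)


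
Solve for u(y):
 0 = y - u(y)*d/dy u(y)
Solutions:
 u(y) = -sqrt(C1 + y^2)
 u(y) = sqrt(C1 + y^2)


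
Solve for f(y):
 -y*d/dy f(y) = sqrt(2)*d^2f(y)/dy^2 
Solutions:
 f(y) = C1 + C2*erf(2^(1/4)*y/2)


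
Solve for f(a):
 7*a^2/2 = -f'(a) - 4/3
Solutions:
 f(a) = C1 - 7*a^3/6 - 4*a/3


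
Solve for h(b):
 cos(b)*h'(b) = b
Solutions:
 h(b) = C1 + Integral(b/cos(b), b)


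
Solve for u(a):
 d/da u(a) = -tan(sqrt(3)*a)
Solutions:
 u(a) = C1 + sqrt(3)*log(cos(sqrt(3)*a))/3


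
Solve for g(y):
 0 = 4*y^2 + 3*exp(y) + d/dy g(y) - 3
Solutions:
 g(y) = C1 - 4*y^3/3 + 3*y - 3*exp(y)


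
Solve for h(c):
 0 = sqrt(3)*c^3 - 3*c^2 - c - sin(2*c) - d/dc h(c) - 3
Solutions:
 h(c) = C1 + sqrt(3)*c^4/4 - c^3 - c^2/2 - 3*c + cos(2*c)/2


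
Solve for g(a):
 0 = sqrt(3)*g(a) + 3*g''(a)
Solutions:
 g(a) = C1*sin(3^(3/4)*a/3) + C2*cos(3^(3/4)*a/3)


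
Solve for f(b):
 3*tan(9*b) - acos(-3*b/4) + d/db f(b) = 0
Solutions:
 f(b) = C1 + b*acos(-3*b/4) + sqrt(16 - 9*b^2)/3 + log(cos(9*b))/3


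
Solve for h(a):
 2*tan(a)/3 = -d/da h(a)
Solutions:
 h(a) = C1 + 2*log(cos(a))/3


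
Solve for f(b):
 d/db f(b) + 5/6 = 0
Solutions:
 f(b) = C1 - 5*b/6


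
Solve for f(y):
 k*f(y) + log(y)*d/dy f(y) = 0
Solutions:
 f(y) = C1*exp(-k*li(y))


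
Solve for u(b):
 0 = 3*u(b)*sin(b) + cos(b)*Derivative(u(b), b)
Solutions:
 u(b) = C1*cos(b)^3


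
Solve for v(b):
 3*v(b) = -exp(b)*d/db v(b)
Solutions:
 v(b) = C1*exp(3*exp(-b))


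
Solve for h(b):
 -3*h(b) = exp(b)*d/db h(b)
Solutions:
 h(b) = C1*exp(3*exp(-b))


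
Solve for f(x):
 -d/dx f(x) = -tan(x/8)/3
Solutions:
 f(x) = C1 - 8*log(cos(x/8))/3


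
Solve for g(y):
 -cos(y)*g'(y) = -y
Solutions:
 g(y) = C1 + Integral(y/cos(y), y)


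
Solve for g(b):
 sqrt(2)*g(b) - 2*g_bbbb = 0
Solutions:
 g(b) = C1*exp(-2^(7/8)*b/2) + C2*exp(2^(7/8)*b/2) + C3*sin(2^(7/8)*b/2) + C4*cos(2^(7/8)*b/2)


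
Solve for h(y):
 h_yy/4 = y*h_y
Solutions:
 h(y) = C1 + C2*erfi(sqrt(2)*y)


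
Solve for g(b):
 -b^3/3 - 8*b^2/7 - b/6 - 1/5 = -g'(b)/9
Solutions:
 g(b) = C1 + 3*b^4/4 + 24*b^3/7 + 3*b^2/4 + 9*b/5


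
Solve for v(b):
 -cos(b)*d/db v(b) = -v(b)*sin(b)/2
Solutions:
 v(b) = C1/sqrt(cos(b))


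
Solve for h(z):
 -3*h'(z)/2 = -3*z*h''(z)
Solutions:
 h(z) = C1 + C2*z^(3/2)


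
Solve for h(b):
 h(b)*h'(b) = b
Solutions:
 h(b) = -sqrt(C1 + b^2)
 h(b) = sqrt(C1 + b^2)


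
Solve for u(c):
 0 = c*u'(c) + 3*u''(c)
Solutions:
 u(c) = C1 + C2*erf(sqrt(6)*c/6)


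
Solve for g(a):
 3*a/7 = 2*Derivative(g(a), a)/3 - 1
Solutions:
 g(a) = C1 + 9*a^2/28 + 3*a/2


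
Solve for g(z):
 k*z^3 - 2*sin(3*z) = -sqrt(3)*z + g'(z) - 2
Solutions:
 g(z) = C1 + k*z^4/4 + sqrt(3)*z^2/2 + 2*z + 2*cos(3*z)/3


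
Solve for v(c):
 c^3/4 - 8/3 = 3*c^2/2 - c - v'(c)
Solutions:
 v(c) = C1 - c^4/16 + c^3/2 - c^2/2 + 8*c/3


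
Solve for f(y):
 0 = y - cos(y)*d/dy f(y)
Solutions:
 f(y) = C1 + Integral(y/cos(y), y)


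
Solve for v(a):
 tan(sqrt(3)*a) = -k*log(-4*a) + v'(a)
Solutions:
 v(a) = C1 + a*k*(log(-a) - 1) + 2*a*k*log(2) - sqrt(3)*log(cos(sqrt(3)*a))/3


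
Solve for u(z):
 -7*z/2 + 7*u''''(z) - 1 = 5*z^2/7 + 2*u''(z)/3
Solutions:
 u(z) = C1 + C2*z + C3*exp(-sqrt(42)*z/21) + C4*exp(sqrt(42)*z/21) - 5*z^4/56 - 7*z^3/8 - 12*z^2


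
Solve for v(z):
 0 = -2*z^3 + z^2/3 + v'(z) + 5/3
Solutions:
 v(z) = C1 + z^4/2 - z^3/9 - 5*z/3


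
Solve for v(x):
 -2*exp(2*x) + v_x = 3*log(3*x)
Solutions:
 v(x) = C1 + 3*x*log(x) + 3*x*(-1 + log(3)) + exp(2*x)


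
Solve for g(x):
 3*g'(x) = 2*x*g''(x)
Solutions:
 g(x) = C1 + C2*x^(5/2)


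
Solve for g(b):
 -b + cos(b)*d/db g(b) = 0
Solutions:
 g(b) = C1 + Integral(b/cos(b), b)


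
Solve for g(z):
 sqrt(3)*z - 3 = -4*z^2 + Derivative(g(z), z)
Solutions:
 g(z) = C1 + 4*z^3/3 + sqrt(3)*z^2/2 - 3*z


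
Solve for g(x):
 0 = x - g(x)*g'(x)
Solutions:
 g(x) = -sqrt(C1 + x^2)
 g(x) = sqrt(C1 + x^2)


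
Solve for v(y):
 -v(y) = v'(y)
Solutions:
 v(y) = C1*exp(-y)


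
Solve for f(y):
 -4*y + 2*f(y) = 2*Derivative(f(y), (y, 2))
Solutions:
 f(y) = C1*exp(-y) + C2*exp(y) + 2*y


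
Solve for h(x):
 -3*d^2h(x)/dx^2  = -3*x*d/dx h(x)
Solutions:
 h(x) = C1 + C2*erfi(sqrt(2)*x/2)


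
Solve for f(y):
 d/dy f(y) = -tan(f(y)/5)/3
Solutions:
 f(y) = -5*asin(C1*exp(-y/15)) + 5*pi
 f(y) = 5*asin(C1*exp(-y/15))


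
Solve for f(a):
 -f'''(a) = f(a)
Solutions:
 f(a) = C3*exp(-a) + (C1*sin(sqrt(3)*a/2) + C2*cos(sqrt(3)*a/2))*exp(a/2)


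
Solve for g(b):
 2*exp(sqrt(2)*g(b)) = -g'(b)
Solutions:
 g(b) = sqrt(2)*(2*log(1/(C1 + 2*b)) - log(2))/4


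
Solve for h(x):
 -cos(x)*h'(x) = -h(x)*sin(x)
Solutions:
 h(x) = C1/cos(x)


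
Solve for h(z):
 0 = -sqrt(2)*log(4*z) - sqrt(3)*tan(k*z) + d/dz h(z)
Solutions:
 h(z) = C1 + sqrt(2)*z*(log(z) - 1) + 2*sqrt(2)*z*log(2) + sqrt(3)*Piecewise((-log(cos(k*z))/k, Ne(k, 0)), (0, True))


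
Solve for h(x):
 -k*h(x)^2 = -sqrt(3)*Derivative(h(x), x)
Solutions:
 h(x) = -3/(C1 + sqrt(3)*k*x)


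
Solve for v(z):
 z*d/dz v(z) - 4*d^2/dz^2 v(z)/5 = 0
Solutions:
 v(z) = C1 + C2*erfi(sqrt(10)*z/4)


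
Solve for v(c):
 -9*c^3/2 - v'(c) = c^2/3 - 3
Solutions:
 v(c) = C1 - 9*c^4/8 - c^3/9 + 3*c


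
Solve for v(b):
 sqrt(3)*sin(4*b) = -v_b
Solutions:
 v(b) = C1 + sqrt(3)*cos(4*b)/4


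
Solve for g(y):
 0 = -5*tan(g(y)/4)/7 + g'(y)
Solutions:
 g(y) = -4*asin(C1*exp(5*y/28)) + 4*pi
 g(y) = 4*asin(C1*exp(5*y/28))


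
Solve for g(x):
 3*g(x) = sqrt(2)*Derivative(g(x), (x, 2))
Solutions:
 g(x) = C1*exp(-2^(3/4)*sqrt(3)*x/2) + C2*exp(2^(3/4)*sqrt(3)*x/2)


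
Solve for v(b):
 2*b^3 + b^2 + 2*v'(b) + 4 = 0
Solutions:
 v(b) = C1 - b^4/4 - b^3/6 - 2*b


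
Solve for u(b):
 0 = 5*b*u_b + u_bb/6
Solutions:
 u(b) = C1 + C2*erf(sqrt(15)*b)


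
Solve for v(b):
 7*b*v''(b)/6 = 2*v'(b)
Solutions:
 v(b) = C1 + C2*b^(19/7)


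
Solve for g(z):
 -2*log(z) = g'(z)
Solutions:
 g(z) = C1 - 2*z*log(z) + 2*z


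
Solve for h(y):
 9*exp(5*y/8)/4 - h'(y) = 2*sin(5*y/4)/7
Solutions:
 h(y) = C1 + 18*exp(5*y/8)/5 + 8*cos(5*y/4)/35


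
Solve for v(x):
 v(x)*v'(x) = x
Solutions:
 v(x) = -sqrt(C1 + x^2)
 v(x) = sqrt(C1 + x^2)


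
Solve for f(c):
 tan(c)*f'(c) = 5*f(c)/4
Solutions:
 f(c) = C1*sin(c)^(5/4)


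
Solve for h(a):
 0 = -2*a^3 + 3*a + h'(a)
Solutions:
 h(a) = C1 + a^4/2 - 3*a^2/2


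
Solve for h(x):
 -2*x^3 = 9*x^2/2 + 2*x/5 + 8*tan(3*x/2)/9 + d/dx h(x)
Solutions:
 h(x) = C1 - x^4/2 - 3*x^3/2 - x^2/5 + 16*log(cos(3*x/2))/27


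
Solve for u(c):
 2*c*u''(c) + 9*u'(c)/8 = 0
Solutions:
 u(c) = C1 + C2*c^(7/16)


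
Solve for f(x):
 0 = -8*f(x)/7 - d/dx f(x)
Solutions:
 f(x) = C1*exp(-8*x/7)


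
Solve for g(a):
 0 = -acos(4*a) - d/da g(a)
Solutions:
 g(a) = C1 - a*acos(4*a) + sqrt(1 - 16*a^2)/4


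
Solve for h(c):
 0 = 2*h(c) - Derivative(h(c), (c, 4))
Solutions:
 h(c) = C1*exp(-2^(1/4)*c) + C2*exp(2^(1/4)*c) + C3*sin(2^(1/4)*c) + C4*cos(2^(1/4)*c)


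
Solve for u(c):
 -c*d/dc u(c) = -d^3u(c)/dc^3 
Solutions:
 u(c) = C1 + Integral(C2*airyai(c) + C3*airybi(c), c)


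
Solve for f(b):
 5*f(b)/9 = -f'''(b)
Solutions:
 f(b) = C3*exp(-15^(1/3)*b/3) + (C1*sin(3^(5/6)*5^(1/3)*b/6) + C2*cos(3^(5/6)*5^(1/3)*b/6))*exp(15^(1/3)*b/6)


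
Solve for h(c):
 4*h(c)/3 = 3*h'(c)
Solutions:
 h(c) = C1*exp(4*c/9)


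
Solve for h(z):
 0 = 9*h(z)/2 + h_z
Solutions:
 h(z) = C1*exp(-9*z/2)


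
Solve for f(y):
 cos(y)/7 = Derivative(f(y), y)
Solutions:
 f(y) = C1 + sin(y)/7


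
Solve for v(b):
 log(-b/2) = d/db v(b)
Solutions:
 v(b) = C1 + b*log(-b) + b*(-1 - log(2))


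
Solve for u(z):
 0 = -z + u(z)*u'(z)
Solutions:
 u(z) = -sqrt(C1 + z^2)
 u(z) = sqrt(C1 + z^2)


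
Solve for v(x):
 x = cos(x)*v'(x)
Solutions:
 v(x) = C1 + Integral(x/cos(x), x)


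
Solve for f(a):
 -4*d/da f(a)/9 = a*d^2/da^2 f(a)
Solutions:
 f(a) = C1 + C2*a^(5/9)


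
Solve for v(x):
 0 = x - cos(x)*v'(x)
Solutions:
 v(x) = C1 + Integral(x/cos(x), x)


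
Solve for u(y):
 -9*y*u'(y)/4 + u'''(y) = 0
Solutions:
 u(y) = C1 + Integral(C2*airyai(2^(1/3)*3^(2/3)*y/2) + C3*airybi(2^(1/3)*3^(2/3)*y/2), y)


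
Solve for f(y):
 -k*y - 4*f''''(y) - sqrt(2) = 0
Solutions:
 f(y) = C1 + C2*y + C3*y^2 + C4*y^3 - k*y^5/480 - sqrt(2)*y^4/96


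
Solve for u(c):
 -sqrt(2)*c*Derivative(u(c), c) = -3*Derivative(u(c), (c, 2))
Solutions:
 u(c) = C1 + C2*erfi(2^(3/4)*sqrt(3)*c/6)


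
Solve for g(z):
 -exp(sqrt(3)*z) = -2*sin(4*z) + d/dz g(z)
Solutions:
 g(z) = C1 - sqrt(3)*exp(sqrt(3)*z)/3 - cos(4*z)/2


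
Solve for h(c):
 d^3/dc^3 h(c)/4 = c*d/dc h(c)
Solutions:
 h(c) = C1 + Integral(C2*airyai(2^(2/3)*c) + C3*airybi(2^(2/3)*c), c)


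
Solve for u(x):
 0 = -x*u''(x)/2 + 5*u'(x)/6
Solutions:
 u(x) = C1 + C2*x^(8/3)


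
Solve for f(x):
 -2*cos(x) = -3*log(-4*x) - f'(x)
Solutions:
 f(x) = C1 - 3*x*log(-x) - 6*x*log(2) + 3*x + 2*sin(x)


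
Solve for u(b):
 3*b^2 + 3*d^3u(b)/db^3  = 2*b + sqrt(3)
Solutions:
 u(b) = C1 + C2*b + C3*b^2 - b^5/60 + b^4/36 + sqrt(3)*b^3/18


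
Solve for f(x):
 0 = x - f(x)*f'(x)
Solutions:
 f(x) = -sqrt(C1 + x^2)
 f(x) = sqrt(C1 + x^2)


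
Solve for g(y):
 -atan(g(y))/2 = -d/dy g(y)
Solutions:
 Integral(1/atan(_y), (_y, g(y))) = C1 + y/2


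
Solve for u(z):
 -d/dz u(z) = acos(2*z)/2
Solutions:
 u(z) = C1 - z*acos(2*z)/2 + sqrt(1 - 4*z^2)/4


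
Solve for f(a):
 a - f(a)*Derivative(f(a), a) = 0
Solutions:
 f(a) = -sqrt(C1 + a^2)
 f(a) = sqrt(C1 + a^2)


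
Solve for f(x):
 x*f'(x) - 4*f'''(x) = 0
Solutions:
 f(x) = C1 + Integral(C2*airyai(2^(1/3)*x/2) + C3*airybi(2^(1/3)*x/2), x)


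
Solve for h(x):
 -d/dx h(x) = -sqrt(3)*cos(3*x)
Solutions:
 h(x) = C1 + sqrt(3)*sin(3*x)/3


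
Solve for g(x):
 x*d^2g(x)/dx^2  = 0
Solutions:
 g(x) = C1 + C2*x


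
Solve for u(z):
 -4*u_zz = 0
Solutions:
 u(z) = C1 + C2*z


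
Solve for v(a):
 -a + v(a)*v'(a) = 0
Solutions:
 v(a) = -sqrt(C1 + a^2)
 v(a) = sqrt(C1 + a^2)


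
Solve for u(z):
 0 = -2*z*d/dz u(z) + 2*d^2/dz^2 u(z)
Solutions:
 u(z) = C1 + C2*erfi(sqrt(2)*z/2)


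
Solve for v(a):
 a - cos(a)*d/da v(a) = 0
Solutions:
 v(a) = C1 + Integral(a/cos(a), a)


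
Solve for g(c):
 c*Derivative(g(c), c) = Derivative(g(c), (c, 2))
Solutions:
 g(c) = C1 + C2*erfi(sqrt(2)*c/2)


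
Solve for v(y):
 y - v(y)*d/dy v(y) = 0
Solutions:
 v(y) = -sqrt(C1 + y^2)
 v(y) = sqrt(C1 + y^2)


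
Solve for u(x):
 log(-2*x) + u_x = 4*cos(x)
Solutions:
 u(x) = C1 - x*log(-x) - x*log(2) + x + 4*sin(x)


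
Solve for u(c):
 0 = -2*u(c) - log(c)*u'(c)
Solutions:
 u(c) = C1*exp(-2*li(c))
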